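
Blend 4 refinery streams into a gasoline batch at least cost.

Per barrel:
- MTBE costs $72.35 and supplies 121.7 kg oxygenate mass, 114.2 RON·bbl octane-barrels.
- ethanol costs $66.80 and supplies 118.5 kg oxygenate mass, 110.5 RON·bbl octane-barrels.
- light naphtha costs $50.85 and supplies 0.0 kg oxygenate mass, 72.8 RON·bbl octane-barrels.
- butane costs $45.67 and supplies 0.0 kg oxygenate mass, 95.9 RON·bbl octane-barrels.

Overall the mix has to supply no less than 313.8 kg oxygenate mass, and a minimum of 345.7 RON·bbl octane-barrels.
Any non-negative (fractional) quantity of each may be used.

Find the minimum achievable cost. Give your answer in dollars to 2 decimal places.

Set it up as a linear program. Let x1 = barrels of MTBE, x2 = barrels of ethanol, x3 = barrels of light naphtha, x4 = barrels of butane.
min 72.35x1 + 66.8x2 + 50.85x3 + 45.67x4 subject to:
  121.7x1 + 118.5x2 ≥ 313.8   (oxygenate mass)
  114.2x1 + 110.5x2 + 72.8x3 + 95.9x4 ≥ 345.7   (octane-barrels)
  x1, x2, x3, x4 ≥ 0.
The minimum-cost mix takes nothing from MTBE, light naphtha — only ethanol, butane. Binding constraints: oxygenate mass and octane-barrels.
Optimal quantities: ethanol = 2.6481 barrels, butane = 0.55354 barrels.
Objective = 66.8·2.6481 + 45.67·0.55354 = 202.1733.

$202.17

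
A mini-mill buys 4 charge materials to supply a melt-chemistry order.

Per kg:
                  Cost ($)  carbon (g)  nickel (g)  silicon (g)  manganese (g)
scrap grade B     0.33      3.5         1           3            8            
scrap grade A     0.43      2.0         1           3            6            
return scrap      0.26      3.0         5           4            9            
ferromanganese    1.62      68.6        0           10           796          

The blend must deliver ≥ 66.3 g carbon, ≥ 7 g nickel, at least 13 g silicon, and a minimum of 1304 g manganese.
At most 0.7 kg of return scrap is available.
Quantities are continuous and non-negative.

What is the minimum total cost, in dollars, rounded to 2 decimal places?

$3.92

Treat it as an LP. Let x1 = kg of scrap grade B, x2 = kg of scrap grade A, x3 = kg of return scrap, x4 = kg of ferromanganese.
min 0.33x1 + 0.43x2 + 0.26x3 + 1.62x4 subject to:
  3.5x1 + 2x2 + 3x3 + 68.6x4 ≥ 66.3   (carbon)
  1x1 + 1x2 + 5x3 ≥ 7   (nickel)
  3x1 + 3x2 + 4x3 + 10x4 ≥ 13   (silicon)
  8x1 + 6x2 + 9x3 + 796x4 ≥ 1304   (manganese)
  x3 ≤ 0.7
  x1, x2, x3, x4 ≥ 0.
At the optimum only scrap grade B, return scrap, ferromanganese are positive (scrap grade A = 0). The nickel, manganese, the return scrap cap requirements are met with equality.
Optimal quantities: scrap grade B = 3.5 kg, return scrap = 0.7 kg, ferromanganese = 1.595 kg.
Total cost: 0.33·3.5 + 0.26·0.7 + 1.62·1.595 = 3.9209.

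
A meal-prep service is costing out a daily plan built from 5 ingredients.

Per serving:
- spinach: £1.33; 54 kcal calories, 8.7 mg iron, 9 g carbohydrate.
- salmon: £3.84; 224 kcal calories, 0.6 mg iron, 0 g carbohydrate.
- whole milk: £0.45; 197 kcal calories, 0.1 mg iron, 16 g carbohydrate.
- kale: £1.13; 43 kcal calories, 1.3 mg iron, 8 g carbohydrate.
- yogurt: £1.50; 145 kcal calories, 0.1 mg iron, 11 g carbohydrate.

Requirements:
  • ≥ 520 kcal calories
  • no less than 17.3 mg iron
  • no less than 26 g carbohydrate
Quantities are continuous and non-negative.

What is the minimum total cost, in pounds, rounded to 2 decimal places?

Let x1 = servings of spinach, x2 = servings of salmon, x3 = servings of whole milk, x4 = servings of kale, x5 = servings of yogurt.
Minimize 1.33x1 + 3.84x2 + 0.45x3 + 1.13x4 + 1.5x5 with:
  54x1 + 224x2 + 197x3 + 43x4 + 145x5 ≥ 520   (calories)
  8.7x1 + 0.6x2 + 0.1x3 + 1.3x4 + 0.1x5 ≥ 17.3   (iron)
  9x1 + 16x3 + 8x4 + 11x5 ≥ 26   (carbohydrate)
  x1, x2, x3, x4, x5 ≥ 0.
The minimum-cost mix takes nothing from salmon, kale, yogurt — only spinach, whole milk. Binding constraints: calories and iron.
Solving gives x1 = 1.964, x3 = 2.101.
Objective = 1.33·1.964 + 0.45·2.101 = 3.5576.

£3.56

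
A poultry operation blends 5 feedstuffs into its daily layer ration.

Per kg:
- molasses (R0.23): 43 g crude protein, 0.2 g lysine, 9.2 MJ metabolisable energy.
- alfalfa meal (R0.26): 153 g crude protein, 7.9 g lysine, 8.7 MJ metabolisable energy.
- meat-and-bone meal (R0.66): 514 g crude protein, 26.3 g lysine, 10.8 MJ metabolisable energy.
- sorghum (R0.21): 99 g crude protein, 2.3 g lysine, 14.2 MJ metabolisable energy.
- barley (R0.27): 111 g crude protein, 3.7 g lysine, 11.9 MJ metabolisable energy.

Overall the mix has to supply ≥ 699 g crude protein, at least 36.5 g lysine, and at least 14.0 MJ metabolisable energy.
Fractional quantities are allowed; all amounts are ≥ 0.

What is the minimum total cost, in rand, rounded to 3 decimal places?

R0.916

Set it up as a linear program. Let x1 = kg of molasses, x2 = kg of alfalfa meal, x3 = kg of meat-and-bone meal, x4 = kg of sorghum, x5 = kg of barley.
Minimise 0.23x1 + 0.26x2 + 0.66x3 + 0.21x4 + 0.27x5 subject to:
  43x1 + 153x2 + 514x3 + 99x4 + 111x5 ≥ 699   (crude protein)
  0.2x1 + 7.9x2 + 26.3x3 + 2.3x4 + 3.7x5 ≥ 36.5   (lysine)
  9.2x1 + 8.7x2 + 10.8x3 + 14.2x4 + 11.9x5 ≥ 14   (metabolisable energy)
  x1, x2, x3, x4, x5 ≥ 0.
The minimum-cost mix takes nothing from molasses, alfalfa meal, sorghum, barley — only meat-and-bone meal. The lysine requirement is met with equality.
So meat-and-bone meal = 1.388 kg.
Cost = 0.66·1.388 = 0.91608.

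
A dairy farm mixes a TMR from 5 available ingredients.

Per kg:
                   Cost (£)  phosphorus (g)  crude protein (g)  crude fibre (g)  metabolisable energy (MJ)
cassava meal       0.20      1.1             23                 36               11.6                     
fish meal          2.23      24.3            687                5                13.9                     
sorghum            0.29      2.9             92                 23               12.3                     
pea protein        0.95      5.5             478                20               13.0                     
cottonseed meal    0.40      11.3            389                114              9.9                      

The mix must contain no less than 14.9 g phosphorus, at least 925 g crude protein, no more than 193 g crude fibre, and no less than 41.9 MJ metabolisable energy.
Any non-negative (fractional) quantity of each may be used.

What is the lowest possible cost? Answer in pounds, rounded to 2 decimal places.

£1.57

Let x1 = kg of cassava meal, x2 = kg of fish meal, x3 = kg of sorghum, x4 = kg of pea protein, x5 = kg of cottonseed meal.
min 0.2x1 + 2.23x2 + 0.29x3 + 0.95x4 + 0.4x5 subject to:
  1.1x1 + 24.3x2 + 2.9x3 + 5.5x4 + 11.3x5 ≥ 14.9   (phosphorus)
  23x1 + 687x2 + 92x3 + 478x4 + 389x5 ≥ 925   (crude protein)
  36x1 + 5x2 + 23x3 + 20x4 + 114x5 ≤ 193   (crude fibre)
  11.6x1 + 13.9x2 + 12.3x3 + 13x4 + 9.9x5 ≥ 41.9   (metabolisable energy)
  x1, x2, x3, x4, x5 ≥ 0.
The cheapest feasible vertex uses only sorghum, pea protein, cottonseed meal; cassava meal, fish meal are not used. Binding constraints: crude protein, crude fibre, metabolisable energy.
So sorghum = 1.794 kg, pea protein = 0.591 kg, cottonseed meal = 1.227 kg.
Objective = 0.29·1.794 + 0.95·0.591 + 0.4·1.227 = 1.5725.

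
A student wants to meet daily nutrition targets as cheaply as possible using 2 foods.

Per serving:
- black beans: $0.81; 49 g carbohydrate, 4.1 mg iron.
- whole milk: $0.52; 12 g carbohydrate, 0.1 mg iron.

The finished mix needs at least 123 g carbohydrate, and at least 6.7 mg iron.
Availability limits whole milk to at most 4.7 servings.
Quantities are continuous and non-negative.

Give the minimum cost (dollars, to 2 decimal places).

$2.03

Let x1 = servings of black beans, x2 = servings of whole milk.
Minimize 0.81x1 + 0.52x2 with:
  49x1 + 12x2 ≥ 123   (carbohydrate)
  4.1x1 + 0.1x2 ≥ 6.7   (iron)
  x2 ≤ 4.7
  x1, x2 ≥ 0.
The cheapest feasible vertex uses only black beans; whole milk is not used. The carbohydrate requirement is met with equality.
So black beans = 2.51 servings.
Cost = 0.81·2.51 = 2.0331.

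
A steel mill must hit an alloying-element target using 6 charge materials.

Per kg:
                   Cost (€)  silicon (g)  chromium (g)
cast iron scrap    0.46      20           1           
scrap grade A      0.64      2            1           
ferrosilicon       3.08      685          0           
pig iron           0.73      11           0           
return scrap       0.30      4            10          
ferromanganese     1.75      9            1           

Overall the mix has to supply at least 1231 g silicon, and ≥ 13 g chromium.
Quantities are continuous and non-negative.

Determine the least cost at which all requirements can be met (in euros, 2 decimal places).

Set it up as a linear program. Let x1 = kg of cast iron scrap, x2 = kg of scrap grade A, x3 = kg of ferrosilicon, x4 = kg of pig iron, x5 = kg of return scrap, x6 = kg of ferromanganese.
Minimize 0.46x1 + 0.64x2 + 3.08x3 + 0.73x4 + 0.3x5 + 1.75x6 with:
  20x1 + 2x2 + 685x3 + 11x4 + 4x5 + 9x6 ≥ 1231   (silicon)
  1x1 + 1x2 + 10x5 + 1x6 ≥ 13   (chromium)
  x1, x2, x3, x4, x5, x6 ≥ 0.
The optimal basis is {ferrosilicon, return scrap}; cast iron scrap, scrap grade A, pig iron, ferromanganese drop out. The silicon and chromium requirements are met with equality.
That vertex is x3 = 1.789, x5 = 1.3.
Objective = 3.08·1.789 + 0.3·1.3 = 5.9001.

€5.90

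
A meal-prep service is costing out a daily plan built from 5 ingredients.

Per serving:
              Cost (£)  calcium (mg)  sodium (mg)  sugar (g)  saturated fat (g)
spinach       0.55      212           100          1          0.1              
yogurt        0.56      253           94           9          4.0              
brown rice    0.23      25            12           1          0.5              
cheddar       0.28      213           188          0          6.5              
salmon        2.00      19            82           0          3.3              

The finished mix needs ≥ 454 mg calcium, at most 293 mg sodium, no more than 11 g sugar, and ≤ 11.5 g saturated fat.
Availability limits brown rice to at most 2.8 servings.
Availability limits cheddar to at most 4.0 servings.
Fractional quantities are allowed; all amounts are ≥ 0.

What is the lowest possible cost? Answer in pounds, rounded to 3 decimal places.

£0.786

Let x1 = servings of spinach, x2 = servings of yogurt, x3 = servings of brown rice, x4 = servings of cheddar, x5 = servings of salmon.
Minimise 0.55x1 + 0.56x2 + 0.23x3 + 0.28x4 + 2x5 s.t.:
  212x1 + 253x2 + 25x3 + 213x4 + 19x5 ≥ 454   (calcium)
  100x1 + 94x2 + 12x3 + 188x4 + 82x5 ≤ 293   (sodium)
  1x1 + 9x2 + 1x3 ≤ 11   (sugar)
  0.1x1 + 4x2 + 0.5x3 + 6.5x4 + 3.3x5 ≤ 11.5   (saturated fat)
  x3 ≤ 2.8
  x4 ≤ 4
  x1, x2, x3, x4, x5 ≥ 0.
The minimum-cost mix takes nothing from spinach, brown rice, salmon — only yogurt, cheddar. The calcium and sodium requirements are met with equality.
That vertex is x2 = 0.833, x4 = 1.142.
Objective = 0.56·0.833 + 0.28·1.142 = 0.78624.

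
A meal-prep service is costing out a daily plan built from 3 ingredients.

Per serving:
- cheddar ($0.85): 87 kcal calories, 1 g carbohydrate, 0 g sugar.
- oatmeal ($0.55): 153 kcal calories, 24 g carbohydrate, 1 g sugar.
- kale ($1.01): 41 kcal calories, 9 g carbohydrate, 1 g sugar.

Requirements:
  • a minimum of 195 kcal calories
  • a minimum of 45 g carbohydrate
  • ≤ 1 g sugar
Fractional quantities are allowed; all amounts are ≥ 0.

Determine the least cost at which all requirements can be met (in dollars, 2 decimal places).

$18.40

Set it up as a linear program. Let x1 = servings of cheddar, x2 = servings of oatmeal, x3 = servings of kale.
min 0.85x1 + 0.55x2 + 1.01x3 subject to:
  87x1 + 153x2 + 41x3 ≥ 195   (calories)
  1x1 + 24x2 + 9x3 ≥ 45   (carbohydrate)
  1x2 + 1x3 ≤ 1   (sugar)
  x1, x2, x3 ≥ 0.
The minimum-cost mix takes nothing from kale — only cheddar, oatmeal. The carbohydrate and sugar requirements are met with equality.
That vertex is x1 = 21, x2 = 1.
Total cost: 0.85·21 + 0.55·1 = 18.4000.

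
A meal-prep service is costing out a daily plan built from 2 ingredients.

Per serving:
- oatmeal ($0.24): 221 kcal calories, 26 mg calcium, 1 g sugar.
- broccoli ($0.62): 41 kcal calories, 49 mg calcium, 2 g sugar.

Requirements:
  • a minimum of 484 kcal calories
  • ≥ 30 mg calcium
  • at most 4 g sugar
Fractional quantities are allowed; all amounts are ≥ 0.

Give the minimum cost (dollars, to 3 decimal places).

$0.526

This is a linear program. Let x1 = servings of oatmeal, x2 = servings of broccoli.
Minimise 0.24x1 + 0.62x2 with:
  221x1 + 41x2 ≥ 484   (calories)
  26x1 + 49x2 ≥ 30   (calcium)
  1x1 + 2x2 ≤ 4   (sugar)
  x1, x2 ≥ 0.
The optimal basis is {oatmeal}; broccoli drops out. Binding constraint: calories.
That vertex is x1 = 2.19.
Objective = 0.24·2.19 = 0.52560.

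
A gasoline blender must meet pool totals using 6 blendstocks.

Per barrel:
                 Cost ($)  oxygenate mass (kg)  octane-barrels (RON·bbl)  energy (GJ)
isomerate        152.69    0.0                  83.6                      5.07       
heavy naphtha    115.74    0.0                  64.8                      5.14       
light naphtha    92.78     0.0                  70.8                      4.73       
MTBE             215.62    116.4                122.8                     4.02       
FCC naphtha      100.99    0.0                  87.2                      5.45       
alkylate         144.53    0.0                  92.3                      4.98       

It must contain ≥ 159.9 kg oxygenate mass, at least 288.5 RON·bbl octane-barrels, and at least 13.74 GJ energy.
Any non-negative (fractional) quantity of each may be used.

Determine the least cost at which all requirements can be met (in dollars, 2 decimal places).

Let x1 = barrels of isomerate, x2 = barrels of heavy naphtha, x3 = barrels of light naphtha, x4 = barrels of MTBE, x5 = barrels of FCC naphtha, x6 = barrels of alkylate.
Minimize 152.69x1 + 115.74x2 + 92.78x3 + 215.62x4 + 100.99x5 + 144.53x6 s.t.:
  116.4x4 ≥ 159.9   (oxygenate mass)
  83.6x1 + 64.8x2 + 70.8x3 + 122.8x4 + 87.2x5 + 92.3x6 ≥ 288.5   (octane-barrels)
  5.07x1 + 5.14x2 + 4.73x3 + 4.02x4 + 5.45x5 + 4.98x6 ≥ 13.74   (energy)
  x1, x2, x3, x4, x5, x6 ≥ 0.
The cheapest feasible vertex uses only MTBE, FCC naphtha; isomerate, heavy naphtha, light naphtha, alkylate are not used. Binding constraints: oxygenate mass and energy.
That vertex is x4 = 1.37371, x5 = 1.50783.
Hence cost = 215.62·1.37371 + 100.99·1.50783 = $448.4751.

$448.48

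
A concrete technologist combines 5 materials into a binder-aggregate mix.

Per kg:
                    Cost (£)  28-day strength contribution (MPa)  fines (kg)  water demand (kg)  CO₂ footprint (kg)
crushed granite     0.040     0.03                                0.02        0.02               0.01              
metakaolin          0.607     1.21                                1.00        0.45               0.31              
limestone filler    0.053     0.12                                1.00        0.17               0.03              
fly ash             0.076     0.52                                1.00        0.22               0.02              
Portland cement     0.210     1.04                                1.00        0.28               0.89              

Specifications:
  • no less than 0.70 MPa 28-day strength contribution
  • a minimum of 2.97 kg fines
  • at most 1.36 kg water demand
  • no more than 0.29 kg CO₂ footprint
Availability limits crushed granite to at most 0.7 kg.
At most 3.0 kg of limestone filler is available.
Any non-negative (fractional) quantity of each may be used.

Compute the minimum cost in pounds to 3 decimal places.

£0.177

Let x1 = kg of crushed granite, x2 = kg of metakaolin, x3 = kg of limestone filler, x4 = kg of fly ash, x5 = kg of Portland cement.
Minimise 0.04x1 + 0.607x2 + 0.053x3 + 0.076x4 + 0.21x5 s.t.:
  0.03x1 + 1.21x2 + 0.12x3 + 0.52x4 + 1.04x5 ≥ 0.7   (28-day strength contribution)
  0.02x1 + 1x2 + 1x3 + 1x4 + 1x5 ≥ 2.97   (fines)
  0.02x1 + 0.45x2 + 0.17x3 + 0.22x4 + 0.28x5 ≤ 1.36   (water demand)
  0.01x1 + 0.31x2 + 0.03x3 + 0.02x4 + 0.89x5 ≤ 0.29   (CO₂ footprint)
  x1 ≤ 0.7
  x3 ≤ 3
  x1, x2, x3, x4, x5 ≥ 0.
At the optimum only limestone filler, fly ash are positive (crushed granite, metakaolin, Portland cement = 0). The 28-day strength contribution and fines requirements are met with equality.
That vertex is x3 = 2.111, x4 = 0.859.
Hence cost = 0.053·2.111 + 0.076·0.859 = £0.17717.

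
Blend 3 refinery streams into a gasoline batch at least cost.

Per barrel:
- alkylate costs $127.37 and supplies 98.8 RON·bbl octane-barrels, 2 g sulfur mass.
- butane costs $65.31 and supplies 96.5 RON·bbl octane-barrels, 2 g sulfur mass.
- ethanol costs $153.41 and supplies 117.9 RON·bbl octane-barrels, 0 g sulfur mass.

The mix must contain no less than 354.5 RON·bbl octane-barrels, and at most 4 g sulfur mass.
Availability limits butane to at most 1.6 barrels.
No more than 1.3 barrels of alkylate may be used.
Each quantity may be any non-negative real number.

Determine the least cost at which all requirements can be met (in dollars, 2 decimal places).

$364.39

Treat it as an LP. Let x1 = barrels of alkylate, x2 = barrels of butane, x3 = barrels of ethanol.
min 127.37x1 + 65.31x2 + 153.41x3 with:
  98.8x1 + 96.5x2 + 117.9x3 ≥ 354.5   (octane-barrels)
  2x1 + 2x2 ≤ 4   (sulfur mass)
  x2 ≤ 1.6
  x1 ≤ 1.3
  x1, x2, x3 ≥ 0.
The optimal mix uses every input. There the octane-barrels, sulfur mass, the butane cap constraints are tight.
That vertex is x1 = 0.4, x2 = 1.6, x3 = 1.362.
Total cost: 127.37·0.4 + 65.31·1.6 + 153.41·1.362 = 364.3884.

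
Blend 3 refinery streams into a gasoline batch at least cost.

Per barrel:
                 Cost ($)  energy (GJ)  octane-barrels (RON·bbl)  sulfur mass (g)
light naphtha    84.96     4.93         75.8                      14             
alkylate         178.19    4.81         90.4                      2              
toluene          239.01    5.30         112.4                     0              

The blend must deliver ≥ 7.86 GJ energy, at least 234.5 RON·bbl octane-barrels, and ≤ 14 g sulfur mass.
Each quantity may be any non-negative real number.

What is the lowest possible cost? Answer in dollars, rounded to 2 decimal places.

Let x1 = barrels of light naphtha, x2 = barrels of alkylate, x3 = barrels of toluene.
min 84.96x1 + 178.19x2 + 239.01x3 with:
  4.93x1 + 4.81x2 + 5.3x3 ≥ 7.86   (energy)
  75.8x1 + 90.4x2 + 112.4x3 ≥ 234.5   (octane-barrels)
  14x1 + 2x2 ≤ 14   (sulfur mass)
  x1, x2, x3 ≥ 0.
The minimum-cost mix takes nothing from toluene — only light naphtha, alkylate. Binding constraints: octane-barrels and sulfur mass.
Optimal quantities: light naphtha = 0.71508 barrels, alkylate = 1.9944 barrels.
Hence cost = 84.96·0.71508 + 178.19·1.9944 = $416.1353.

$416.14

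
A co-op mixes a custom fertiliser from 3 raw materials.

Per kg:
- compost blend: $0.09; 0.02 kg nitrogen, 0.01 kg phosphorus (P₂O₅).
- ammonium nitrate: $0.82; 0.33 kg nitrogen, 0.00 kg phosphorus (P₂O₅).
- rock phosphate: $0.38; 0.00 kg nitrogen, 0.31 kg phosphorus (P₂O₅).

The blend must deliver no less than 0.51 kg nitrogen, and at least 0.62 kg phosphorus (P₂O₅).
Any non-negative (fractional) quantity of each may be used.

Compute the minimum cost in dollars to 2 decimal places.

This is a linear program. Let x1 = kg of compost blend, x2 = kg of ammonium nitrate, x3 = kg of rock phosphate.
Minimise 0.09x1 + 0.82x2 + 0.38x3 subject to:
  0.02x1 + 0.33x2 ≥ 0.51   (nitrogen)
  0.01x1 + 0.31x3 ≥ 0.62   (phosphorus (P₂O₅))
  x1, x2, x3 ≥ 0.
The optimal basis is {ammonium nitrate, rock phosphate}; compost blend drops out. The nitrogen and phosphorus (P₂O₅) requirements are met with equality.
Optimal quantities: ammonium nitrate = 1.545 kg, rock phosphate = 2 kg.
Objective = 0.82·1.545 + 0.38·2 = 2.0269.

$2.03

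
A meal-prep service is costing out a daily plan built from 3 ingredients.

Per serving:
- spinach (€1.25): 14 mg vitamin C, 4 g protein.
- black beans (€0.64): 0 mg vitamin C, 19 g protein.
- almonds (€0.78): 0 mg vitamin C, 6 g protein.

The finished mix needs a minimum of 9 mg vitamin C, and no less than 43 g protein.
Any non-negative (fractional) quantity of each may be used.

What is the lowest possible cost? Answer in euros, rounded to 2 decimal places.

€2.17

Treat it as an LP. Let x1 = servings of spinach, x2 = servings of black beans, x3 = servings of almonds.
min 1.25x1 + 0.64x2 + 0.78x3 s.t.:
  14x1 ≥ 9   (vitamin C)
  4x1 + 19x2 + 6x3 ≥ 43   (protein)
  x1, x2, x3 ≥ 0.
The cheapest feasible vertex uses only spinach, black beans; almonds is not used. The vitamin C and protein requirements are met with equality.
Solving gives x1 = 0.6429, x2 = 2.128.
Hence cost = 1.25·0.6429 + 0.64·2.128 = €2.1655.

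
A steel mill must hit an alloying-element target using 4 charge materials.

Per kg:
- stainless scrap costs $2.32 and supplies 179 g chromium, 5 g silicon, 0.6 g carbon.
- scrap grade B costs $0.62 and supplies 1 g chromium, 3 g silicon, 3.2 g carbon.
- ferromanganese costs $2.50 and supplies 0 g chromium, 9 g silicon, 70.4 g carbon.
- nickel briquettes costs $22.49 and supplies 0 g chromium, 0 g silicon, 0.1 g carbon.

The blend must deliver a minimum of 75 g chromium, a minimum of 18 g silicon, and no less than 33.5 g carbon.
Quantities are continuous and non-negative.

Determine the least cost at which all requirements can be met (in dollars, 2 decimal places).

Let x1 = kg of stainless scrap, x2 = kg of scrap grade B, x3 = kg of ferromanganese, x4 = kg of nickel briquettes.
Minimize 2.32x1 + 0.62x2 + 2.5x3 + 22.49x4 s.t.:
  179x1 + 1x2 ≥ 75   (chromium)
  5x1 + 3x2 + 9x3 ≥ 18   (silicon)
  0.6x1 + 3.2x2 + 70.4x3 + 0.1x4 ≥ 33.5   (carbon)
  x1, x2, x3, x4 ≥ 0.
The optimal basis is {stainless scrap, scrap grade B, ferromanganese}; nickel briquettes drops out. Binding constraints: chromium, silicon, carbon.
That vertex is x1 = 0.3936, x2 = 4.546, x3 = 0.2658.
Hence cost = 2.32·0.3936 + 0.62·4.546 + 2.5·0.2658 = $4.3962.

$4.40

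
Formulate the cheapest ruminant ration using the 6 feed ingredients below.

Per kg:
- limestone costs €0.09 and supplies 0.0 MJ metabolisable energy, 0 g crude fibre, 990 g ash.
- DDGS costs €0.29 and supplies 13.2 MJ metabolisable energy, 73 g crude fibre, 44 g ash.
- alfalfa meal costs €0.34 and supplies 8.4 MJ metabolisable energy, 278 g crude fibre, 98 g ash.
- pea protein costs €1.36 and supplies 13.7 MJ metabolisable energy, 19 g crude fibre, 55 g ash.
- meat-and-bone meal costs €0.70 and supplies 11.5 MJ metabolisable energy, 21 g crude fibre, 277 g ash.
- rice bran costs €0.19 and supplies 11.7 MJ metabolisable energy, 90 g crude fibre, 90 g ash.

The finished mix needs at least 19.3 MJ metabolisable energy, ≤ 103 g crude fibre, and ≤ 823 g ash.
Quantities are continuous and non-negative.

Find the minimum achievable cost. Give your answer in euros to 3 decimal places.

€0.463

Treat it as an LP. Let x1 = kg of limestone, x2 = kg of DDGS, x3 = kg of alfalfa meal, x4 = kg of pea protein, x5 = kg of meat-and-bone meal, x6 = kg of rice bran.
Minimize 0.09x1 + 0.29x2 + 0.34x3 + 1.36x4 + 0.7x5 + 0.19x6 with:
  13.2x2 + 8.4x3 + 13.7x4 + 11.5x5 + 11.7x6 ≥ 19.3   (metabolisable energy)
  73x2 + 278x3 + 19x4 + 21x5 + 90x6 ≤ 103   (crude fibre)
  990x1 + 44x2 + 98x3 + 55x4 + 277x5 + 90x6 ≤ 823   (ash)
  x1, x2, x3, x4, x5, x6 ≥ 0.
The cheapest feasible vertex uses only DDGS, meat-and-bone meal; limestone, alfalfa meal, pea protein, rice bran are not used. The metabolisable energy and crude fibre requirements are met with equality.
Solving gives x2 = 1.386, x5 = 0.08768.
Hence cost = 0.29·1.386 + 0.7·0.08768 = €0.46332.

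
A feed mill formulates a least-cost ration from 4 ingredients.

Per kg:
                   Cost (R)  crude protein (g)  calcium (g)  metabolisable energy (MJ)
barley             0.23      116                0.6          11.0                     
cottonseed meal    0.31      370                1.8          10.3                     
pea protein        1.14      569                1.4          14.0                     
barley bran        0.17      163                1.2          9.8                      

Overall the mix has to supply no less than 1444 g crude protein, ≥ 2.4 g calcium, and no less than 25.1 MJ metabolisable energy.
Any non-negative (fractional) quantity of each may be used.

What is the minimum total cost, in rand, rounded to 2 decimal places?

Set it up as a linear program. Let x1 = kg of barley, x2 = kg of cottonseed meal, x3 = kg of pea protein, x4 = kg of barley bran.
Minimise 0.23x1 + 0.31x2 + 1.14x3 + 0.17x4 subject to:
  116x1 + 370x2 + 569x3 + 163x4 ≥ 1444   (crude protein)
  0.6x1 + 1.8x2 + 1.4x3 + 1.2x4 ≥ 2.4   (calcium)
  11x1 + 10.3x2 + 14x3 + 9.8x4 ≥ 25.1   (metabolisable energy)
  x1, x2, x3, x4 ≥ 0.
The cheapest feasible vertex uses only cottonseed meal; barley, pea protein, barley bran are not used. There the crude protein constraint is tight.
That vertex is x2 = 3.903.
Cost = 0.31·3.903 = 1.2099.

R1.21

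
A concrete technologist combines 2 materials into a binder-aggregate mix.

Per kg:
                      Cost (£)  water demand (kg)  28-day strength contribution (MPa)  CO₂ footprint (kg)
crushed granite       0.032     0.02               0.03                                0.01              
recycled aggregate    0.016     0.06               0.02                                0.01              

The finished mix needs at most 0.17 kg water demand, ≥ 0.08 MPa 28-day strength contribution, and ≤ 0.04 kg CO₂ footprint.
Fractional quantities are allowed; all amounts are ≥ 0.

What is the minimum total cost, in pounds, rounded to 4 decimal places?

£0.0720

Treat it as an LP. Let x1 = kg of crushed granite, x2 = kg of recycled aggregate.
Minimise 0.032x1 + 0.016x2 subject to:
  0.02x1 + 0.06x2 ≤ 0.17   (water demand)
  0.03x1 + 0.02x2 ≥ 0.08   (28-day strength contribution)
  0.01x1 + 0.01x2 ≤ 0.04   (CO₂ footprint)
  x1, x2 ≥ 0.
Both inputs are positive at the optimum. There the water demand and 28-day strength contribution constraints are tight.
Solving gives x1 = 1, x2 = 2.5.
Total cost: 0.032·1 + 0.016·2.5 = 0.072000.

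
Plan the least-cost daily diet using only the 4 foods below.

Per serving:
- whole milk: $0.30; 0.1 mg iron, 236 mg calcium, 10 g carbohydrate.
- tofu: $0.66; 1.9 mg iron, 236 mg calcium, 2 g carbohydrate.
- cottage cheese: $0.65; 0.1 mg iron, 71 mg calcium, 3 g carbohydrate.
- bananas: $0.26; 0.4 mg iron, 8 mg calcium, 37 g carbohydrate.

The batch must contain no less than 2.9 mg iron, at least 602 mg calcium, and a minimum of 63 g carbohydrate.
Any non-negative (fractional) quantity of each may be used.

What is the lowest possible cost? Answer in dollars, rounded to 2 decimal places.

Treat it as an LP. Let x1 = servings of whole milk, x2 = servings of tofu, x3 = servings of cottage cheese, x4 = servings of bananas.
Minimise 0.3x1 + 0.66x2 + 0.65x3 + 0.26x4 subject to:
  0.1x1 + 1.9x2 + 0.1x3 + 0.4x4 ≥ 2.9   (iron)
  236x1 + 236x2 + 71x3 + 8x4 ≥ 602   (calcium)
  10x1 + 2x2 + 3x3 + 37x4 ≥ 63   (carbohydrate)
  x1, x2, x3, x4 ≥ 0.
The optimal basis is {whole milk, tofu, bananas}; cottage cheese drops out. There the iron, calcium, carbohydrate constraints are tight.
That vertex is x1 = 1.32, x2 = 1.187, x4 = 1.282.
Hence cost = 0.3·1.32 + 0.66·1.187 + 0.26·1.282 = $1.5127.

$1.51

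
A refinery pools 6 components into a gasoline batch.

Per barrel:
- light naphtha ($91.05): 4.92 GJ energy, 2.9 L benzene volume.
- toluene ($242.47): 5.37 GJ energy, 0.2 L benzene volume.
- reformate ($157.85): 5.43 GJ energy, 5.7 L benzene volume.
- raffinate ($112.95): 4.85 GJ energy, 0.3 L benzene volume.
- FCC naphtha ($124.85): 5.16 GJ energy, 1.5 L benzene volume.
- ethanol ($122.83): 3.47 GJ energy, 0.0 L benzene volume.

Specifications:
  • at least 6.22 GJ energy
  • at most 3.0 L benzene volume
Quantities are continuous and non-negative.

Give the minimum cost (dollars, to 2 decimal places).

Let x1 = barrels of light naphtha, x2 = barrels of toluene, x3 = barrels of reformate, x4 = barrels of raffinate, x5 = barrels of FCC naphtha, x6 = barrels of ethanol.
Minimise 91.05x1 + 242.47x2 + 157.85x3 + 112.95x4 + 124.85x5 + 122.83x6 with:
  4.92x1 + 5.37x2 + 5.43x3 + 4.85x4 + 5.16x5 + 3.47x6 ≥ 6.22   (energy)
  2.9x1 + 0.2x2 + 5.7x3 + 0.3x4 + 1.5x5 ≤ 3   (benzene volume)
  x1, x2, x3, x4, x5, x6 ≥ 0.
The optimal basis is {light naphtha, raffinate}; toluene, reformate, FCC naphtha, ethanol drop out. Binding constraints: energy and benzene volume.
So light naphtha = 1.00755 barrels, raffinate = 0.260386 barrels.
Total cost: 91.05·1.00755 + 112.95·0.260386 = 121.1480.

$121.15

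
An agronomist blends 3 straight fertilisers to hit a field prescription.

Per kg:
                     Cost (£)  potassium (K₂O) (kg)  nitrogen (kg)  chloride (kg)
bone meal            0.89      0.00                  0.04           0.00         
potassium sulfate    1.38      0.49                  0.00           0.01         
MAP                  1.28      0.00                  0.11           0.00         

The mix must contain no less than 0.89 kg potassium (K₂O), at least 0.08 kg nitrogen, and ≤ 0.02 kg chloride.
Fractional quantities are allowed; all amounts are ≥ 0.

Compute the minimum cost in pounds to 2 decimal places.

£3.44

Treat it as an LP. Let x1 = kg of bone meal, x2 = kg of potassium sulfate, x3 = kg of MAP.
min 0.89x1 + 1.38x2 + 1.28x3 with:
  0.49x2 ≥ 0.89   (potassium (K₂O))
  0.04x1 + 0.11x3 ≥ 0.08   (nitrogen)
  0.01x2 ≤ 0.02   (chloride)
  x1, x2, x3 ≥ 0.
The cheapest feasible vertex uses only potassium sulfate, MAP; bone meal is not used. The potassium (K₂O) and nitrogen requirements are met with equality.
Optimal quantities: potassium sulfate = 1.816 kg, MAP = 0.7273 kg.
Hence cost = 1.38·1.816 + 1.28·0.7273 = £3.4370.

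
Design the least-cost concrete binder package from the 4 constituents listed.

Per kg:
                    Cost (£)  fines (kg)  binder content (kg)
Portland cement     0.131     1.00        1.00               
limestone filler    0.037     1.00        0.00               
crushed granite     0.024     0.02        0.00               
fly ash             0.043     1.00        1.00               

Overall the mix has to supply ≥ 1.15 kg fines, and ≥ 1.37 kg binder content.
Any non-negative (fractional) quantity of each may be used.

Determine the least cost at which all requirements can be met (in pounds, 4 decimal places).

£0.0589

Set it up as a linear program. Let x1 = kg of Portland cement, x2 = kg of limestone filler, x3 = kg of crushed granite, x4 = kg of fly ash.
Minimize 0.131x1 + 0.037x2 + 0.024x3 + 0.043x4 s.t.:
  1x1 + 1x2 + 0.02x3 + 1x4 ≥ 1.15   (fines)
  1x1 + 1x4 ≥ 1.37   (binder content)
  x1, x2, x3, x4 ≥ 0.
The optimal basis is {fly ash}; Portland cement, limestone filler, crushed granite drop out. Binding constraint: binder content.
Optimal quantities: fly ash = 1.37 kg.
Objective = 0.043·1.37 = 0.058910.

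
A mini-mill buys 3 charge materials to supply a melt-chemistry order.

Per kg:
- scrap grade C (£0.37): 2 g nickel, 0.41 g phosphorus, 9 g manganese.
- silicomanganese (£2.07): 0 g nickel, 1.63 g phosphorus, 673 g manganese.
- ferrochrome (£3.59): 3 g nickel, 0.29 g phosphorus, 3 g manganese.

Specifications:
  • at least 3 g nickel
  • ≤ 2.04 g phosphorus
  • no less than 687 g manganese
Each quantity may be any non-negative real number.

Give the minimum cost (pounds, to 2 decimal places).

£4.74

Set it up as a linear program. Let x1 = kg of scrap grade C, x2 = kg of silicomanganese, x3 = kg of ferrochrome.
Minimize 0.37x1 + 2.07x2 + 3.59x3 subject to:
  2x1 + 3x3 ≥ 3   (nickel)
  0.41x1 + 1.63x2 + 0.29x3 ≤ 2.04   (phosphorus)
  9x1 + 673x2 + 3x3 ≥ 687   (manganese)
  x1, x2, x3 ≥ 0.
The optimal mix uses every input. There the nickel, phosphorus, manganese constraints are tight.
That vertex is x1 = 0.4675, x2 = 1.011, x3 = 0.6884.
Objective = 0.37·0.4675 + 2.07·1.011 + 3.59·0.6884 = 4.7371.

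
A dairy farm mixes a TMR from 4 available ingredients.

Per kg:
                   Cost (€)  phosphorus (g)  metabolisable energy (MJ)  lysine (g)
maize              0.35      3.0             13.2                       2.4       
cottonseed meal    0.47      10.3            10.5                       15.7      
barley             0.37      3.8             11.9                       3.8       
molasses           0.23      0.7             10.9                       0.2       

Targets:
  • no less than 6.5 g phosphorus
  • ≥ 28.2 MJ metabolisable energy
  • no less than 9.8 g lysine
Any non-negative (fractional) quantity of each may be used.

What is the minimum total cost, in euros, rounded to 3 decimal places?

Set it up as a linear program. Let x1 = kg of maize, x2 = kg of cottonseed meal, x3 = kg of barley, x4 = kg of molasses.
Minimise 0.35x1 + 0.47x2 + 0.37x3 + 0.23x4 s.t.:
  3x1 + 10.3x2 + 3.8x3 + 0.7x4 ≥ 6.5   (phosphorus)
  13.2x1 + 10.5x2 + 11.9x3 + 10.9x4 ≥ 28.2   (metabolisable energy)
  2.4x1 + 15.7x2 + 3.8x3 + 0.2x4 ≥ 9.8   (lysine)
  x1, x2, x3, x4 ≥ 0.
At the optimum only cottonseed meal, molasses are positive (maize, barley = 0). The metabolisable energy and lysine requirements are met with equality.
Solving gives x2 = 0.5986, x4 = 2.011.
Objective = 0.47·0.5986 + 0.23·2.011 = 0.74387.

€0.744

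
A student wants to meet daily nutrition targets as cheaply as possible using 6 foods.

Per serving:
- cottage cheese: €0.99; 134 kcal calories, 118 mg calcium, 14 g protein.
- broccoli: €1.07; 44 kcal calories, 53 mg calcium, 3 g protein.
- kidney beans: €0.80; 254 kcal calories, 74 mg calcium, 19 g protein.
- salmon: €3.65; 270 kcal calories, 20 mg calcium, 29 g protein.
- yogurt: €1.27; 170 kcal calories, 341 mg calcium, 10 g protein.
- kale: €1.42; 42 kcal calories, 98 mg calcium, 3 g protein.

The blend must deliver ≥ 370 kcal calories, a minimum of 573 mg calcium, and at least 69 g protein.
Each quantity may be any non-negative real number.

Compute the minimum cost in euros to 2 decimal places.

€3.76

This is a linear program. Let x1 = servings of cottage cheese, x2 = servings of broccoli, x3 = servings of kidney beans, x4 = servings of salmon, x5 = servings of yogurt, x6 = servings of kale.
Minimise 0.99x1 + 1.07x2 + 0.8x3 + 3.65x4 + 1.27x5 + 1.42x6 s.t.:
  134x1 + 44x2 + 254x3 + 270x4 + 170x5 + 42x6 ≥ 370   (calories)
  118x1 + 53x2 + 74x3 + 20x4 + 341x5 + 98x6 ≥ 573   (calcium)
  14x1 + 3x2 + 19x3 + 29x4 + 10x5 + 3x6 ≥ 69   (protein)
  x1, x2, x3, x4, x5, x6 ≥ 0.
The optimal basis is {kidney beans, yogurt}; cottage cheese, broccoli, salmon, kale drop out. Binding constraints: calcium and protein.
Optimal quantities: kidney beans = 3.101 servings, yogurt = 1.007 servings.
Cost = 0.8·3.101 + 1.27·1.007 = 3.7597.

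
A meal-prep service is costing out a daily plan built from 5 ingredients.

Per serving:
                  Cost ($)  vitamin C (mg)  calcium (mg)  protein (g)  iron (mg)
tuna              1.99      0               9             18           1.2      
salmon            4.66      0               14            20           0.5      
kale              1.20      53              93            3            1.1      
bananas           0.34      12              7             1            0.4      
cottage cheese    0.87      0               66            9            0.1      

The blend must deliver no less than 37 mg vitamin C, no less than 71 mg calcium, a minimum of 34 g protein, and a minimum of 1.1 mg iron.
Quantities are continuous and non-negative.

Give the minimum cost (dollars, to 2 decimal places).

Set it up as a linear program. Let x1 = servings of tuna, x2 = servings of salmon, x3 = servings of kale, x4 = servings of bananas, x5 = servings of cottage cheese.
Minimize 1.99x1 + 4.66x2 + 1.2x3 + 0.34x4 + 0.87x5 subject to:
  53x3 + 12x4 ≥ 37   (vitamin C)
  9x1 + 14x2 + 93x3 + 7x4 + 66x5 ≥ 71   (calcium)
  18x1 + 20x2 + 3x3 + 1x4 + 9x5 ≥ 34   (protein)
  1.2x1 + 0.5x2 + 1.1x3 + 0.4x4 + 0.1x5 ≥ 1.1   (iron)
  x1, x2, x3, x4, x5 ≥ 0.
The cheapest feasible vertex uses only kale, cottage cheese; tuna, salmon, bananas are not used. There the vitamin C and protein constraints are tight.
Optimal quantities: kale = 0.6981 servings, cottage cheese = 3.545 servings.
Objective = 1.2·0.6981 + 0.87·3.545 = 3.9219.

$3.92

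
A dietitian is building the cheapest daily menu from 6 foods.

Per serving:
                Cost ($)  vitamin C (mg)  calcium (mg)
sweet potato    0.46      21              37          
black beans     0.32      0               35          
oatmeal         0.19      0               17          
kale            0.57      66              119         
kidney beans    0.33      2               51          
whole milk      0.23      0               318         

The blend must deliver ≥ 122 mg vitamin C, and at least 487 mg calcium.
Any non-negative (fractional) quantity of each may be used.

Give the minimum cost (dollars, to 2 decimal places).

Let x1 = servings of sweet potato, x2 = servings of black beans, x3 = servings of oatmeal, x4 = servings of kale, x5 = servings of kidney beans, x6 = servings of whole milk.
Minimize 0.46x1 + 0.32x2 + 0.19x3 + 0.57x4 + 0.33x5 + 0.23x6 with:
  21x1 + 66x4 + 2x5 ≥ 122   (vitamin C)
  37x1 + 35x2 + 17x3 + 119x4 + 51x5 + 318x6 ≥ 487   (calcium)
  x1, x2, x3, x4, x5, x6 ≥ 0.
The cheapest feasible vertex uses only kale, whole milk; sweet potato, black beans, oatmeal, kidney beans are not used. Binding constraints: vitamin C and calcium.
Solving gives x4 = 1.848, x6 = 0.8397.
Total cost: 0.57·1.848 + 0.23·0.8397 = 1.2465.

$1.25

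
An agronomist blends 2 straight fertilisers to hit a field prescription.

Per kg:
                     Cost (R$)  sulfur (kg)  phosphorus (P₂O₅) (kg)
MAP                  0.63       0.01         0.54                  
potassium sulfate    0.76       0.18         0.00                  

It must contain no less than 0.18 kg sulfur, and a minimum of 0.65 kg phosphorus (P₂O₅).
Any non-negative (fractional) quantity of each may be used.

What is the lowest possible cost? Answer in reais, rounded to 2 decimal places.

R$1.47

Let x1 = kg of MAP, x2 = kg of potassium sulfate.
min 0.63x1 + 0.76x2 with:
  0.01x1 + 0.18x2 ≥ 0.18   (sulfur)
  0.54x1 ≥ 0.65   (phosphorus (P₂O₅))
  x1, x2 ≥ 0.
Both inputs are positive at the optimum. Binding constraints: sulfur and phosphorus (P₂O₅).
Optimal quantities: MAP = 1.204 kg, potassium sulfate = 0.9331 kg.
Total cost: 0.63·1.204 + 0.76·0.9331 = 1.4677.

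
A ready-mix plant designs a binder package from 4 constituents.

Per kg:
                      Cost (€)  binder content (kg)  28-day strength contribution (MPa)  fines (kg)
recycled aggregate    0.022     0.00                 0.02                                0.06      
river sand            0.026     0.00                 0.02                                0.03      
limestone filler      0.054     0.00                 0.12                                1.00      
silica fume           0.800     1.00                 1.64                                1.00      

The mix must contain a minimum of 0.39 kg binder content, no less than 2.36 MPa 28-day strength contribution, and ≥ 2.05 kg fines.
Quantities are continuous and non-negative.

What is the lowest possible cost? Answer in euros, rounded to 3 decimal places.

€1.086

Let x1 = kg of recycled aggregate, x2 = kg of river sand, x3 = kg of limestone filler, x4 = kg of silica fume.
min 0.022x1 + 0.026x2 + 0.054x3 + 0.8x4 s.t.:
  1x4 ≥ 0.39   (binder content)
  0.02x1 + 0.02x2 + 0.12x3 + 1.64x4 ≥ 2.36   (28-day strength contribution)
  0.06x1 + 0.03x2 + 1x3 + 1x4 ≥ 2.05   (fines)
  x1, x2, x3, x4 ≥ 0.
The minimum-cost mix takes nothing from recycled aggregate, river sand — only limestone filler, silica fume. Binding constraints: binder content and 28-day strength contribution.
Solving gives x3 = 14.34, x4 = 0.39.
Hence cost = 0.054·14.34 + 0.8·0.39 = €1.08636.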